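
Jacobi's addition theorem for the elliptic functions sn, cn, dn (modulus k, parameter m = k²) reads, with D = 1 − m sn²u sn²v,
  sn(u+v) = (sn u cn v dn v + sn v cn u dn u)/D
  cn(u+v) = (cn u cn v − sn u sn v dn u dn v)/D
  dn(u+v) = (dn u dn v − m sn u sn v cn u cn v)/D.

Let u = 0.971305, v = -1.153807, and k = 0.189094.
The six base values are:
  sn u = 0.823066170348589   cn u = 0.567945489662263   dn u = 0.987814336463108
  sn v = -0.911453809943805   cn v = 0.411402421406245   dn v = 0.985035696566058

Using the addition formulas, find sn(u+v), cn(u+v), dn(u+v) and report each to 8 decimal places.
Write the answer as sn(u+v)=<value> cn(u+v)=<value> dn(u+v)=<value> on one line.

m = k² = 0.035756540836
D = 1 − m·sn²u·sn²v = 0.9798769257209804
sn(u+v) = (sn u·cn v·dn v + sn v·cn u·dn u)/D = -0.1778037660777231/0.9798769257209804 = -0.1814552025979155
cn(u+v) = (cn u·cn v − sn u·sn v·dn u·dn v)/D = 0.9636101962562341/0.9798769257209804 = 0.983399211637954
dn(u+v) = (dn u·dn v − m·sn u·sn v·cn u·cn v)/D = 0.9792999417286385/0.9798769257209804 = 0.9994111668749447

sn(u+v)=-0.18145520 cn(u+v)=0.98339921 dn(u+v)=0.99941117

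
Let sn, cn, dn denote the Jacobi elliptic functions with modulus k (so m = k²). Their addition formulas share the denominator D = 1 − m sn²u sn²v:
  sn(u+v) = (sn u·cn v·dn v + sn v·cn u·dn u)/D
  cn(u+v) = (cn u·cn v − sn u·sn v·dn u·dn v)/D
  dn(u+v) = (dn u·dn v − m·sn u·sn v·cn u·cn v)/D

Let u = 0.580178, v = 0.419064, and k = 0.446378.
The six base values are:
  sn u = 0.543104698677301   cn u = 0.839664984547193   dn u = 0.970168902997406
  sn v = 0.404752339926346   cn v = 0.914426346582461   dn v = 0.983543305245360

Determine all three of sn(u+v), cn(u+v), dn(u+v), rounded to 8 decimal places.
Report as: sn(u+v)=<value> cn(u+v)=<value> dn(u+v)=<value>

m = k² = 0.199253318884
D = 1 − m·sn²u·sn²v = 0.9903716599411328
sn(u+v) = (sn u·cn v·dn v + sn v·cn u·dn u)/D = 0.818174448516416/0.9903716599411328 = 0.826128696539083
cn(u+v) = (cn u·cn v − sn u·sn v·dn u·dn v)/D = 0.5580560873329969/0.9903716599411328 = 0.5634814786260821
dn(u+v) = (dn u·dn v − m·sn u·sn v·cn u·cn v)/D = 0.9205726340449404/0.9903716599411328 = 0.9295223917247983

sn(u+v)=0.82612870 cn(u+v)=0.56348148 dn(u+v)=0.92952239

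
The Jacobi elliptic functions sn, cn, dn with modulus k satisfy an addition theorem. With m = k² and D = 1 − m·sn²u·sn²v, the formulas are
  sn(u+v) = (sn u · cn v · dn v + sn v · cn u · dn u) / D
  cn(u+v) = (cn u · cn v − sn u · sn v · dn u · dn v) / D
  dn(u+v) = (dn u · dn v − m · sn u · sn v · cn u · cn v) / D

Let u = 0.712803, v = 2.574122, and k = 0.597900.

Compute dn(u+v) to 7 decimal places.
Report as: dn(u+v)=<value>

sn u = 0.6391718901169789, cn u = 0.7690639081924783, dn u = 0.9240958105471131
sn v = 0.7737568745921041, cn v = -0.6334826746024384, dn v = 0.8865518544498736
m = k² = 0.35748441
D = 1 − m·sn²u·sn²v = 0.9125617449264106
dn(u+v) = (dn u·dn v − m·sn u·sn v·cn u·cn v)/D = 0.9053932215989452/0.9125617449264106 = 0.9921446155645683

dn(u+v)=0.9921446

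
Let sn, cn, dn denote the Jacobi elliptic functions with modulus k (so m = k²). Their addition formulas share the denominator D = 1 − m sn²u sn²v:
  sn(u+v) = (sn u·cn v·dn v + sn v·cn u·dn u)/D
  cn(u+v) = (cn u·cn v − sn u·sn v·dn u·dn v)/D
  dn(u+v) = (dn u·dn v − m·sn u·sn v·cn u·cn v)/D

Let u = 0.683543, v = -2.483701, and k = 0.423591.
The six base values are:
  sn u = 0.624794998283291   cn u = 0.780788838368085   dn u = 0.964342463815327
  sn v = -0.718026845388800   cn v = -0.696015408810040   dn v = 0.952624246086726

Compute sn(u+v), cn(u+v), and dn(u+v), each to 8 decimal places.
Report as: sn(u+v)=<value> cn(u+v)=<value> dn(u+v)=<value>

m = k² = 0.179429335281
D = 1 − m·sn²u·sn²v = 0.9638881364883072
sn(u+v) = (sn u·cn v·dn v + sn v·cn u·dn u)/D = -0.9549015533599445/0.9638881364883072 = -0.9906767364508674
cn(u+v) = (cn u·cn v − sn u·sn v·dn u·dn v)/D = -0.1313139865119732/0.9638881364883072 = -0.1362336370176563
dn(u+v) = (dn u·dn v − m·sn u·sn v·cn u·cn v)/D = 0.8749114452704741/0.9638881364883072 = 0.9076898160174498

sn(u+v)=-0.99067674 cn(u+v)=-0.13623364 dn(u+v)=0.90768982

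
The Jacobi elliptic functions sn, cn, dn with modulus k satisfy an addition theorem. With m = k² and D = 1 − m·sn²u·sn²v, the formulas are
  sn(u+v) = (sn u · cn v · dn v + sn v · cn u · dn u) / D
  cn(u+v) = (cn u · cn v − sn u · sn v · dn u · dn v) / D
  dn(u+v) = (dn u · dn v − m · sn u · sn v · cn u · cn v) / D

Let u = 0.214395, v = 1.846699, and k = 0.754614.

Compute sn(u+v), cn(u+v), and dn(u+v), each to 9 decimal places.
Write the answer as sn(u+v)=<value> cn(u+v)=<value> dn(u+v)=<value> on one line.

sn(u+v)=0.995569029 cn(u+v)=-0.094033553 dn(u+v)=0.659994618

sn u = 0.2118518620638413, cn u = 0.9773017898991504, dn u = 0.9871386631134207
sn v = 0.9989091978040735, cn v = 0.04669490917029722, dn v = 0.6571143973860237
m = k² = 0.569442288996
D = 1 − m·sn²u·sn²v = 0.9744984656342547
sn(u+v) = (sn u·cn v·dn v + sn v·cn u·dn u)/D = 0.9701804908743657/0.9744984656342547 = 0.9955690286725299
cn(u+v) = (cn u·cn v − sn u·sn v·dn u·dn v)/D = -0.0916355534183728/0.9744984656342547 = -0.09403355330963151
dn(u+v) = (dn u·dn v − m·sn u·sn v·cn u·cn v)/D = 0.6431637425503704/0.9744984656342547 = 0.6599946179820465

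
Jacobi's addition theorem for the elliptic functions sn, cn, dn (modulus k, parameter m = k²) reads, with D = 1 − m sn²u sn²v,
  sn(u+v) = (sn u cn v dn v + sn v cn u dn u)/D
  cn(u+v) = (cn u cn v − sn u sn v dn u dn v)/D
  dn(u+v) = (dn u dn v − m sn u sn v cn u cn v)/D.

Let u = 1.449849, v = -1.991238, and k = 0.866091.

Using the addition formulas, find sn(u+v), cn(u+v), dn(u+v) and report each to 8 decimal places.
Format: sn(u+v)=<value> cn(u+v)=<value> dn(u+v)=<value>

sn(u+v)=-0.49934153 cn(u+v)=0.86640524 dn(u+v)=0.90164583

sn u = 0.930417465730696, cn u = 0.366501486304311, dn u = 0.5921521309359838
sn v = -0.996557067503808, cn v = 0.08290965690563888, dn v = 0.505017493907135
m = k² = 0.750113620281
D = 1 − m·sn²u·sn²v = 0.3551078255893572
sn(u+v) = (sn u·cn v·dn v + sn v·cn u·dn u)/D = -0.1773200860481238/0.3551078255893572 = -0.4993415331071154
cn(u+v) = (cn u·cn v − sn u·sn v·dn u·dn v)/D = 0.3076672795061043/0.3551078255893572 = 0.8664052361996871
dn(u+v) = (dn u·dn v − m·sn u·sn v·cn u·cn v)/D = 0.3201814885528596/0.3551078255893572 = 0.9016458255220598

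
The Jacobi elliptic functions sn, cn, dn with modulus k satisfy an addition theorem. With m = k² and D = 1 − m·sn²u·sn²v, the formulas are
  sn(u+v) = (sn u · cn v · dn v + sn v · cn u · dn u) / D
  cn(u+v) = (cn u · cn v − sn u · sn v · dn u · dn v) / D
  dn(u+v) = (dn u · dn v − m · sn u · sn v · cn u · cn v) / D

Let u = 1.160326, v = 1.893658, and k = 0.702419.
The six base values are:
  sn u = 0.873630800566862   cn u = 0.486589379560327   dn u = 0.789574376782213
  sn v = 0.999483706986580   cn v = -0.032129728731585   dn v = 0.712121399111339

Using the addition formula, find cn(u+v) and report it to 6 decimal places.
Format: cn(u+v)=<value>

m = k² = 0.493392451561
D = 1 − m·sn²u·sn²v = 0.6238164393911994
cn(u+v) = (cn u·cn v − sn u·sn v·dn u·dn v)/D = -0.506599216958142/0.6238164393911994 = -0.8120966120298896

cn(u+v)=-0.812097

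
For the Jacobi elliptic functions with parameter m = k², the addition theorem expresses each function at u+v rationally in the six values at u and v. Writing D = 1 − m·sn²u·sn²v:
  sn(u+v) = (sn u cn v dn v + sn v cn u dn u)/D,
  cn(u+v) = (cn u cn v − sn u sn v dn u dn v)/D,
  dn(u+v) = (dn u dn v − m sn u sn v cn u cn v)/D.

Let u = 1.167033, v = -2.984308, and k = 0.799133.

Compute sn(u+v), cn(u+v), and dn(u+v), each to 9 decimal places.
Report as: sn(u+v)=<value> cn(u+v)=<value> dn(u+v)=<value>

sn u = 0.8618445050428563, cn u = 0.5071726028951427, dn u = 0.7250194562245185
sn v = -0.7931855365170064, cn v = -0.6089800527605389, dn v = 0.773447196414692
m = k² = 0.638613551689
D = 1 − m·sn²u·sn²v = 0.7015678986035071
sn(u+v) = (sn u·cn v·dn v + sn v·cn u·dn u)/D = -0.6976030114040277/0.7015678986035071 = -0.994348533894764
cn(u+v) = (cn u·cn v − sn u·sn v·dn u·dn v)/D = 0.07448190942083021/0.7015678986035071 = 0.1061649336708375
dn(u+v) = (dn u·dn v − m·sn u·sn v·cn u·cn v)/D = 0.4259298721566249/0.7015678986035071 = 0.6071114043337098

sn(u+v)=-0.994348534 cn(u+v)=0.106164934 dn(u+v)=0.607111404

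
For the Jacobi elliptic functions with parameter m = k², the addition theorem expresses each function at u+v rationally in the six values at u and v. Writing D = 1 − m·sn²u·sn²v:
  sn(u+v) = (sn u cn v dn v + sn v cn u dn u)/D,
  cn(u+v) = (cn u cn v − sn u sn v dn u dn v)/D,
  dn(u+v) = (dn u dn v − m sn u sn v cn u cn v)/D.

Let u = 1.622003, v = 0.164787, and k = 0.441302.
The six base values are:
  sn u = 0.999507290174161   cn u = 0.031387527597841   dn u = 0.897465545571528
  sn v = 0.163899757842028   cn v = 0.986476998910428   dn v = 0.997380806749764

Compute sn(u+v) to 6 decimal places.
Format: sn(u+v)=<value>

m = k² = 0.194747455204
D = 1 − m·sn²u·sn²v = 0.994773627651641
sn(u+v) = (sn u·cn v·dn v + sn v·cn u·dn u)/D = 0.9880253802410454/0.994773627651641 = 0.9932162984391472

sn(u+v)=0.993216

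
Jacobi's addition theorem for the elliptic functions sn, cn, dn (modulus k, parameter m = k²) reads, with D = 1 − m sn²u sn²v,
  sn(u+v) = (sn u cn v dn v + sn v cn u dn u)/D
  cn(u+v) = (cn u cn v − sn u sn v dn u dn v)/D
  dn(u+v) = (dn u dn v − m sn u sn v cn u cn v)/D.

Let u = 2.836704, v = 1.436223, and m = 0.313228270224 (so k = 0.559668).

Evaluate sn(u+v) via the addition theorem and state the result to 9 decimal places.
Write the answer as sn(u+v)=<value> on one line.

sn(u+v)=-0.719920950

sn u = 0.5612756964579684, cn u = -0.8276288978555682, dn u = 0.9493806246239534
sn v = 0.9719096489446507, cn v = 0.2353542739962158, dn v = 0.8391197504343466
m = k² = 0.313228270224
D = 1 − m·sn²u·sn²v = 0.9067894191120153
sn(u+v) = (sn u·cn v·dn v + sn v·cn u·dn u)/D = -0.6528166996727673/0.9067894191120153 = -0.7199209495761939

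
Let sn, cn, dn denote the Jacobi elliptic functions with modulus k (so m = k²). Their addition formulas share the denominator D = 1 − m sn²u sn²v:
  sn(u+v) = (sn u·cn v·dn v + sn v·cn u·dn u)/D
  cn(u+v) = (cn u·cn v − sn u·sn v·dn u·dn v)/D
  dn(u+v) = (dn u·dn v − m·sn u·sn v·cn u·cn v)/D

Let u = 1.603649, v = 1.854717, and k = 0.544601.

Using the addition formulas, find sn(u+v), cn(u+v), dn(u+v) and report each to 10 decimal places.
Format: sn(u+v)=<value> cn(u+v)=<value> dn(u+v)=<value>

sn u = 0.9958766465905253, cn u = 0.09071772029548541, dn u = 0.8401491540132911
sn v = 0.9928206141611814, cn v = -0.1196128258031495, dn v = 0.8412212165331724
m = k² = 0.296590249201
D = 1 − m·sn²u·sn²v = 0.7100590635353777
sn(u+v) = (sn u·cn v·dn v + sn v·cn u·dn u)/D = -0.02453672262039838/0.7100590635353777 = -0.03455588961604159
cn(u+v) = (cn u·cn v − sn u·sn v·dn u·dn v)/D = -0.7096349927616219/0.7100590635353777 = -0.9994027669027357
dn(u+v) = (dn u·dn v − m·sn u·sn v·cn u·cn v)/D = 0.7099333147026571/0.7100590635353777 = 0.9998229037003

sn(u+v)=-0.0345558896 cn(u+v)=-0.9994027669 dn(u+v)=0.9998229037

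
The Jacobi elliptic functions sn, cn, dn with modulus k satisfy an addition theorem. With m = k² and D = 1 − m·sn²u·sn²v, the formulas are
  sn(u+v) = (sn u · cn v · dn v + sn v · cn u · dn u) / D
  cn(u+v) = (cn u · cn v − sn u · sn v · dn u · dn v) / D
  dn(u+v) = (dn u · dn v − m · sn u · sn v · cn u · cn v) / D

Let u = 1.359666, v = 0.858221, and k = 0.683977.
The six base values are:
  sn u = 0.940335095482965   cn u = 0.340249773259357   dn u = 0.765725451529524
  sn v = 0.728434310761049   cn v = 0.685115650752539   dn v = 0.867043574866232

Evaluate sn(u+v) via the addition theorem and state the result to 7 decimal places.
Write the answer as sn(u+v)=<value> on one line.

sn(u+v)=0.9588274

m = k² = 0.467824536529
D = 1 − m·sn²u·sn²v = 0.780502754735372
sn(u+v) = (sn u·cn v·dn v + sn v·cn u·dn u)/D = 0.748367424596404/0.780502754735372 = 0.9588273969002666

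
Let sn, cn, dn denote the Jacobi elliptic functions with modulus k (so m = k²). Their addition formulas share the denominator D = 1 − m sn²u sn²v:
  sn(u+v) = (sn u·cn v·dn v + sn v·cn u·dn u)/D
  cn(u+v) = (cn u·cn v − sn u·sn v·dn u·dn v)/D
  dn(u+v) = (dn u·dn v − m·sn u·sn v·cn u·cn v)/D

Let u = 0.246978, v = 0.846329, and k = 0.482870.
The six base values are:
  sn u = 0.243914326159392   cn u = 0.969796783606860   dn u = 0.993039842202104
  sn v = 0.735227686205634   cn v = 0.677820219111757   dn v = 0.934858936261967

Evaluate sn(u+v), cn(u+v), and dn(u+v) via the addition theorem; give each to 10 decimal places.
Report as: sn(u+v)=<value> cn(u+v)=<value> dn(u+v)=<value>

sn(u+v)=0.8691362734 cn(u+v)=0.4945726824 dn(u+v)=0.9076722086

m = k² = 0.2331634369
D = 1 − m·sn²u·sn²v = 0.9925014244403672
sn(u+v) = (sn u·cn v·dn v + sn v·cn u·dn u)/D = 0.862618989423538/0.9925014244403672 = 0.8691362734415572
cn(u+v) = (cn u·cn v − sn u·sn v·dn u·dn v)/D = 0.4908640917831248/0.9925014244403672 = 0.4945726824119209
dn(u+v) = (dn u·dn v − m·sn u·sn v·cn u·cn v)/D = 0.9008659599868026/0.9925014244403672 = 0.9076722086265677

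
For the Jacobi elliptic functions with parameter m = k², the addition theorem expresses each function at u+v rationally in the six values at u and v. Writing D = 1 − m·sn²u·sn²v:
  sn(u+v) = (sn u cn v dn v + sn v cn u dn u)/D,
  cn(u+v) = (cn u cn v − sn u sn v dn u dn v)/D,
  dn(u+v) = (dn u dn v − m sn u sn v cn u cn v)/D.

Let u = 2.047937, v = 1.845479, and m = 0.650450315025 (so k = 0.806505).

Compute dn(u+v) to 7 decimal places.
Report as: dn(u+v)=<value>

dn(u+v)=0.9951158

sn u = 0.999723401182101, cn u = -0.02351852735381199, dn u = 0.591531455450625
sn v = 0.9953515612278863, cn v = 0.09630820090319028, dn v = 0.5963076278088604
m = k² = 0.650450315025
D = 1 − m·sn²u·sn²v = 0.3559392277593717
dn(u+v) = (dn u·dn v − m·sn u·sn v·cn u·cn v)/D = 0.3542007524347253/0.3559392277593717 = 0.9951158085733059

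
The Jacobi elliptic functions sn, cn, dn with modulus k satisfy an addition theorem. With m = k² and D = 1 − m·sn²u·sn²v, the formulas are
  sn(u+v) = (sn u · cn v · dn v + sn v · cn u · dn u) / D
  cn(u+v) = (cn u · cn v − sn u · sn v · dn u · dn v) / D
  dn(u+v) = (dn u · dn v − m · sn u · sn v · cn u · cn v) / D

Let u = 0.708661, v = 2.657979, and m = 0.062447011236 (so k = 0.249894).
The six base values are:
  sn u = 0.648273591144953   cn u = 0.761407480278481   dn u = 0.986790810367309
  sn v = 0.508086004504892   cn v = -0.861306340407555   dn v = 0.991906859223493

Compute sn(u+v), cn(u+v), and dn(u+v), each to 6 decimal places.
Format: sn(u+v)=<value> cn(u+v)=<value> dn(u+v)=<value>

sn(u+v)=-0.173267 cn(u+v)=-0.984875 dn(u+v)=0.999062

m = k² = 0.062447011236
D = 1 − m·sn²u·sn²v = 0.9932251016734202
sn(u+v) = (sn u·cn v·dn v + sn v·cn u·dn u)/D = -0.1720928798980456/0.9932251016734202 = -0.1732667444752429
cn(u+v) = (cn u·cn v − sn u·sn v·dn u·dn v)/D = -0.9782025062749393/0.9932251016734202 = -0.9848749338159393
dn(u+v) = (dn u·dn v − m·sn u·sn v·cn u·cn v)/D = 0.9922936432580223/0.9932251016734202 = 0.9990621880036776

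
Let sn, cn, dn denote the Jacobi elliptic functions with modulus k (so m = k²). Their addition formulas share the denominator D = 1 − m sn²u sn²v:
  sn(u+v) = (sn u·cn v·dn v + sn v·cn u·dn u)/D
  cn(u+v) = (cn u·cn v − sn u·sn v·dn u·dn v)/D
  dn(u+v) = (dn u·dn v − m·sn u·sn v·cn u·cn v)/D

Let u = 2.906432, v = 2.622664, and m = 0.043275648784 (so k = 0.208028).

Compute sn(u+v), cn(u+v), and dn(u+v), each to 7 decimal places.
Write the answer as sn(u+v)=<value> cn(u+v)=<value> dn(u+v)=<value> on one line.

sn(u+v)=-0.7313207 cn(u+v)=0.6820337 dn(u+v)=0.9883597

sn u = 0.2665988805301316, cn u = -0.9638075725475914, dn u = 0.9984609080277265
sn v = 0.5249182381277501, cn v = -0.8511526556857228, dn v = 0.9940200522261022
m = k² = 0.043275648784
D = 1 − m·sn²u·sn²v = 0.999152492489977
sn(u+v) = (sn u·cn v·dn v + sn v·cn u·dn u)/D = -0.7307009124721063/0.999152492489977 = -0.7313207122679888
cn(u+v) = (cn u·cn v − sn u·sn v·dn u·dn v)/D = 0.6814557063825681/0.999152492489977 = 0.6820337350951503
dn(u+v) = (dn u·dn v − m·sn u·sn v·cn u·cn v)/D = 0.9875220521012557/0.999152492489977 = 0.9883596943648339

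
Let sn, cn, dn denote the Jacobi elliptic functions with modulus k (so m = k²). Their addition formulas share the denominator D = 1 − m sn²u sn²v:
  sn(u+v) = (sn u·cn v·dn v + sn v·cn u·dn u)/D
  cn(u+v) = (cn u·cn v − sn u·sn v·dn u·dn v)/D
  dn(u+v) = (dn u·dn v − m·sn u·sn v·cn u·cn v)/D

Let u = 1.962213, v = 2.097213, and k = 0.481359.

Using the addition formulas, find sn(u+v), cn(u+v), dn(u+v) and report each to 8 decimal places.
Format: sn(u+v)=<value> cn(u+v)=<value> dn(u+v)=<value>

sn u = 0.9684950872238691, cn u = -0.2490326605552575, dn u = 0.8846826074673374
sn v = 0.9317134753102168, cn v = -0.3631941628459328, dn v = 0.8937885184909111
m = k² = 0.231706486881
D = 1 − m·sn²u·sn²v = 0.8113321979313332
sn(u+v) = (sn u·cn v·dn v + sn v·cn u·dn u)/D = -0.5196620137338037/0.8113321979313332 = -0.640504610884166
cn(u+v) = (cn u·cn v − sn u·sn v·dn u·dn v)/D = -0.6230660694358312/0.8113321979313332 = -0.7679543237954476
dn(u+v) = (dn u·dn v − m·sn u·sn v·cn u·cn v)/D = 0.7718082151890517/0.8113321979313332 = 0.9512850804601906

sn(u+v)=-0.64050461 cn(u+v)=-0.76795432 dn(u+v)=0.95128508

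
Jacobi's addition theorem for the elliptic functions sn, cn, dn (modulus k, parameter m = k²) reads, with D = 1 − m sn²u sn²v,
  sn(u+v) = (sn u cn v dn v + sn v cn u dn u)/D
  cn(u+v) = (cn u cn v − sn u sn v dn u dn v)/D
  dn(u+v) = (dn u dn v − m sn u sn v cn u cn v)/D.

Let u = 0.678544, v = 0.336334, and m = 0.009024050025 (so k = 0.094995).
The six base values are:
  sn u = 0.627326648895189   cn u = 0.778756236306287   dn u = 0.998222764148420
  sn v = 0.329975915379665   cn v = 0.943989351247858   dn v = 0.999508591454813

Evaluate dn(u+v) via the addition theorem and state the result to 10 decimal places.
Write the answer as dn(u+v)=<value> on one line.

dn(u+v)=0.9967444127

m = k² = 0.009024050025
D = 1 − m·sn²u·sn²v = 0.9996133184485807
dn(u+v) = (dn u·dn v − m·sn u·sn v·cn u·cn v)/D = 0.9963589900244337/0.9996133184485807 = 0.9967444127003052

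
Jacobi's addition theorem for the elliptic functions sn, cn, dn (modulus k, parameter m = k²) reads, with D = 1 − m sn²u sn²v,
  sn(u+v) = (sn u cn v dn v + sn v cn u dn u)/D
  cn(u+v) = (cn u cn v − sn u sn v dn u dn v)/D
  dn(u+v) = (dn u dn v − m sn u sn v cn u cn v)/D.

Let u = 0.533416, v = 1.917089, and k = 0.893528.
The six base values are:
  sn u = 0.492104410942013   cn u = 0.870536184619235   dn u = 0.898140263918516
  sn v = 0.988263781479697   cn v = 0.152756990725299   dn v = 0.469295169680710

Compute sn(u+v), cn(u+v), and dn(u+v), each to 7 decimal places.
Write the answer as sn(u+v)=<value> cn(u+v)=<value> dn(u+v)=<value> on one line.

sn(u+v)=0.9960525 cn(u+v)=-0.0887655 dn(u+v)=0.4559589

m = k² = 0.798392286784
D = 1 − m·sn²u·sn²v = 0.8111675591111421
sn(u+v) = (sn u·cn v·dn v + sn v·cn u·dn u)/D = 0.8079655155802767/0.8111675591111421 = 0.9960525498155103
cn(u+v) = (cn u·cn v − sn u·sn v·dn u·dn v)/D = -0.07200371231697562/0.8111675591111421 = -0.08876552262010522
dn(u+v) = (dn u·dn v − m·sn u·sn v·cn u·cn v)/D = 0.3698590514655821/0.8111675591111421 = 0.4559588796559674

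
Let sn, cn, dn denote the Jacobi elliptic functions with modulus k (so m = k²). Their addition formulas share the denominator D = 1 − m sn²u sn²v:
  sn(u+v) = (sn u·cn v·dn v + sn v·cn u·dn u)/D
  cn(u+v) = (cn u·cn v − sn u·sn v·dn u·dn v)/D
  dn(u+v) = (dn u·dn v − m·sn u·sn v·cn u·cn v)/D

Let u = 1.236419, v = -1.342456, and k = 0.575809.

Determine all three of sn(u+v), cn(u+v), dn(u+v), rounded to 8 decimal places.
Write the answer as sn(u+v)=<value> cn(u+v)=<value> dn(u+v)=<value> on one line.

sn(u+v)=-0.10577305 cn(u+v)=0.99439030 dn(u+v)=0.99814356

sn u = 0.9166351556025864, cn u = 0.3997248947881807, dn u = 0.8493644748287971
sn v = -0.9486689569451003, cn v = 0.3162707860816352, dn v = 0.8376208077935097
m = k² = 0.331556004481
D = 1 − m·sn²u·sn²v = 0.7492855901884284
sn(u+v) = (sn u·cn v·dn v + sn v·cn u·dn u)/D = -0.07925421952506498/0.7492855901884284 = -0.1057730464363185
cn(u+v) = (cn u·cn v − sn u·sn v·dn u·dn v)/D = 0.7450823205200176/0.7492855901884284 = 0.9943902969395771
dn(u+v) = (dn u·dn v − m·sn u·sn v·cn u·cn v)/D = 0.747894588633197/0.7492855901884284 = 0.9981435629172028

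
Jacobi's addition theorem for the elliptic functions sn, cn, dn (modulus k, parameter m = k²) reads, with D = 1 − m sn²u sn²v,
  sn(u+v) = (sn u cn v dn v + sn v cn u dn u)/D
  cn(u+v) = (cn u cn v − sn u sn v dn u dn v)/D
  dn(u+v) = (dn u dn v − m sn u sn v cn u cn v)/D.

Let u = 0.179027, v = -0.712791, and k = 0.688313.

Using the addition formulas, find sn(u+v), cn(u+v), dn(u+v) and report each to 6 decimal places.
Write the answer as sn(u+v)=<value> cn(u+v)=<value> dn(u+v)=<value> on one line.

sn(u+v)=-0.499032 cn(u+v)=0.866584 dn(u+v)=0.939156

sn u = 0.1776295271824883, cn u = 0.9840974296648303, dn u = 0.9924975264542148
sn v = -0.6343378251212485, cn v = 0.7730559640934441, dn v = 0.8996445858371115
m = k² = 0.473774785969
D = 1 − m·sn²u·sn²v = 0.9939848912804602
sn(u+v) = (sn u·cn v·dn v + sn v·cn u·dn u)/D = -0.4960297982139662/0.9939848912804602 = -0.4990315271039746
cn(u+v) = (cn u·cn v − sn u·sn v·dn u·dn v)/D = 0.8613712343569642/0.9939848912804602 = 0.8665838303108794
dn(u+v) = (dn u·dn v − m·sn u·sn v·cn u·cn v)/D = 0.9335072475492055/0.9939848912804602 = 0.9391563752509892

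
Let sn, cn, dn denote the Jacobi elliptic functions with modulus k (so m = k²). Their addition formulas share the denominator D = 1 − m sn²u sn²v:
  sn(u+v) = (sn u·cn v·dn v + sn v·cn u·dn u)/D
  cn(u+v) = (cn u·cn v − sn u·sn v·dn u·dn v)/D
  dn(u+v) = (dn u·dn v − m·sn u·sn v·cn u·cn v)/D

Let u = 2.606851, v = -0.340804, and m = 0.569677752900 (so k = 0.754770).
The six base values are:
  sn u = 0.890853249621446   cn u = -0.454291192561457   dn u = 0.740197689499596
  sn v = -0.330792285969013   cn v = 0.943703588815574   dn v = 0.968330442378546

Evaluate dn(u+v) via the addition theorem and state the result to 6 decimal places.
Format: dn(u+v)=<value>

m = k² = 0.5696777529
D = 1 − m·sn²u·sn²v = 0.9505288115719941
dn(u+v) = (dn u·dn v − m·sn u·sn v·cn u·cn v)/D = 0.6447844277593733/0.9505288115719941 = 0.6783428549556771

dn(u+v)=0.678343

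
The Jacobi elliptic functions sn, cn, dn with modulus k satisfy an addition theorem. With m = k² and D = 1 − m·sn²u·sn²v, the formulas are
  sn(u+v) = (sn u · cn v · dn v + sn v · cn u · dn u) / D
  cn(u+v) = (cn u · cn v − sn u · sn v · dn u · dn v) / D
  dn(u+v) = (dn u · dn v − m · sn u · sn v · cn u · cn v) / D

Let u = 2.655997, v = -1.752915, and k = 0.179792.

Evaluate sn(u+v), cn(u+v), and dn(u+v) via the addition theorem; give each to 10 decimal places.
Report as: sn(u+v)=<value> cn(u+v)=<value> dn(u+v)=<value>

sn u = 0.4888510744233164, cn u = -0.8723672546784234, dn u = 0.9961300527806781
sn v = -0.9861779888868302, cn v = -0.1656893908345581, dn v = 0.9841556069089038
m = k² = 0.032325163264
D = 1 − m·sn²u·sn²v = 0.9924871540262085
sn(u+v) = (sn u·cn v·dn v + sn v·cn u·dn u)/D = 0.7772659513749732/0.9924871540262085 = 0.7831496339492653
cn(u+v) = (cn u·cn v − sn u·sn v·dn u·dn v)/D = 0.6171615604849355/0.9924871540262085 = 0.6218332982762597
dn(u+v) = (dn u·dn v − m·sn u·sn v·cn u·cn v)/D = 0.9825994863179385/0.9924871540262085 = 0.9900374854544375

sn(u+v)=0.7831496339 cn(u+v)=0.6218332983 dn(u+v)=0.9900374855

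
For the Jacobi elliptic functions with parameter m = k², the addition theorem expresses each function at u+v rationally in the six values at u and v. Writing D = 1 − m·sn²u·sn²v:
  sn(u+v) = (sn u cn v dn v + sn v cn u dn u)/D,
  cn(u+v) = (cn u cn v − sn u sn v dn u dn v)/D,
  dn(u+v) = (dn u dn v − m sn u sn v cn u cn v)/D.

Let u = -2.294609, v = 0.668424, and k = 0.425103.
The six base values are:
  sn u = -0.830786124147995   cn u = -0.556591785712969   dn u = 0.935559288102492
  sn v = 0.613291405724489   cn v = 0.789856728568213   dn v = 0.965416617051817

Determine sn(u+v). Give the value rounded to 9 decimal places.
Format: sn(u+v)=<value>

sn(u+v)=-0.999767126

m = k² = 0.180712560609
D = 1 − m·sn²u·sn²v = 0.9530862049860188
sn(u+v) = (sn u·cn v·dn v + sn v·cn u·dn u)/D = -0.9528642557599893/0.9530862049860188 = -0.999767125759592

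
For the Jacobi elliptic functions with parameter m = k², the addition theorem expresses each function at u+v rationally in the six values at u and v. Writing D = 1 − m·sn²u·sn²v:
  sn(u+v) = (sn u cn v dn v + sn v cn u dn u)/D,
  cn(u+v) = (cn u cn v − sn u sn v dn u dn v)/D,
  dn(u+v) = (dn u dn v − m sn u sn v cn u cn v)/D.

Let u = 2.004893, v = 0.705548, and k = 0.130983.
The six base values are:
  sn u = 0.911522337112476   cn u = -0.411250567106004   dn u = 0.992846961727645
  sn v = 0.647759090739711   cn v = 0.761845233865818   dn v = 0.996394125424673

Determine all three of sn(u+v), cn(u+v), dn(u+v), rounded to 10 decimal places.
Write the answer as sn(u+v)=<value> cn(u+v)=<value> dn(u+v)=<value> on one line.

m = k² = 0.017156546289
D = 1 − m·sn²u·sn²v = 0.9940187558424581
sn(u+v) = (sn u·cn v·dn v + sn v·cn u·dn u)/D = 0.4274491020467734/0.9940187558424581 = 0.4300211636192907
cn(u+v) = (cn u·cn v − sn u·sn v·dn u·dn v)/D = -0.8974188275972348/0.9940187558424581 = -0.9028188073137994
dn(u+v) = (dn u·dn v − m·sn u·sn v·cn u·cn v)/D = 0.9924407123217517/0.9940187558424581 = 0.9984124610210509

sn(u+v)=0.4300211636 cn(u+v)=-0.9028188073 dn(u+v)=0.9984124610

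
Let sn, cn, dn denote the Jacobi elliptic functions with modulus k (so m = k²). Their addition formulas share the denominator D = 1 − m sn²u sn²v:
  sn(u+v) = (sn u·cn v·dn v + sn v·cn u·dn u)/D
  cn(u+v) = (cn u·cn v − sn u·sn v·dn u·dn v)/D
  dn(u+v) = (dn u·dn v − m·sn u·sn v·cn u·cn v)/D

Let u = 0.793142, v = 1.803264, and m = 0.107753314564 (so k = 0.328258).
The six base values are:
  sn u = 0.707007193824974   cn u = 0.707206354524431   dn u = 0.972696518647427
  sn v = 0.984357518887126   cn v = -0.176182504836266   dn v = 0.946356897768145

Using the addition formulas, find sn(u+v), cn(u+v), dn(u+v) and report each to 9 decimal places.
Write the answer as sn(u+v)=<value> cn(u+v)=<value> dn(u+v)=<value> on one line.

m = k² = 0.107753314564
D = 1 − m·sn²u·sn²v = 0.9478103926215422
sn(u+v) = (sn u·cn v·dn v + sn v·cn u·dn u)/D = 0.5592563504528498/0.9478103926215422 = 0.5900508738947317
cn(u+v) = (cn u·cn v − sn u·sn v·dn u·dn v)/D = -0.7652299489954385/0.9478103926215422 = -0.807366067045218
dn(u+v) = (dn u·dn v − m·sn u·sn v·cn u·cn v)/D = 0.9298617035414348/0.9478103926215422 = 0.9810629961226071

sn(u+v)=0.590050874 cn(u+v)=-0.807366067 dn(u+v)=0.981062996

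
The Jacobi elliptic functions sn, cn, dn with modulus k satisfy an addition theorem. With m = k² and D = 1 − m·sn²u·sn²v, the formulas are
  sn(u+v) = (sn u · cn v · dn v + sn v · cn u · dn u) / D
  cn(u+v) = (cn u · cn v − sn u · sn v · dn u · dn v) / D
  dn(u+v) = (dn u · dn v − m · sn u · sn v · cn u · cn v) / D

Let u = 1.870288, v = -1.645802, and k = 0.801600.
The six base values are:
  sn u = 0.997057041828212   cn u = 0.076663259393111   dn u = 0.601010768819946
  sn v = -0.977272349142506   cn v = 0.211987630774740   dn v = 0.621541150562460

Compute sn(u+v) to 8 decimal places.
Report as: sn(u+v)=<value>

m = k² = 0.64256256
D = 1 − m·sn²u·sn²v = 0.3899201946790895
sn(u+v) = (sn u·cn v·dn v + sn v·cn u·dn u)/D = 0.08634301675210275/0.3899201946790895 = 0.2214376632201993

sn(u+v)=0.22143766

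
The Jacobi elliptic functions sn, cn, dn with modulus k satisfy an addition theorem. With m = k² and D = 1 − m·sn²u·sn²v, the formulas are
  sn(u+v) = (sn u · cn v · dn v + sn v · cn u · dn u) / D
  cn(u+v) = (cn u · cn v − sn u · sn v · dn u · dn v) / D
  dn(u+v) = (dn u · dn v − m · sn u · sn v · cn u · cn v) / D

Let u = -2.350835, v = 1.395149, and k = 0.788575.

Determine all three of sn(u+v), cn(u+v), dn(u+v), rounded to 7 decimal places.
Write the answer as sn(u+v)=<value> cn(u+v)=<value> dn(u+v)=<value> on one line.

sn(u+v)=-0.7714460 cn(u+v)=0.6362948 dn(u+v)=0.7936742

sn u = -0.9724721062466372, cn u = -0.2330193180236977, dn u = 0.6418058203899512
sn v = 0.9330285147189577, cn v = 0.3598024329008014, dn v = 0.6772391492143693
m = k² = 0.621850530625
D = 1 − m·sn²u·sn²v = 0.488046933344889
sn(u+v) = (sn u·cn v·dn v + sn v·cn u·dn u)/D = -0.3765018662165364/0.488046933344889 = -0.7714460239226074
cn(u+v) = (cn u·cn v − sn u·sn v·dn u·dn v)/D = 0.3105417103752986/0.488046933344889 = 0.6362947683063251
dn(u+v) = (dn u·dn v − m·sn u·sn v·cn u·cn v)/D = 0.3873502593300621/0.488046933344889 = 0.7936741998875189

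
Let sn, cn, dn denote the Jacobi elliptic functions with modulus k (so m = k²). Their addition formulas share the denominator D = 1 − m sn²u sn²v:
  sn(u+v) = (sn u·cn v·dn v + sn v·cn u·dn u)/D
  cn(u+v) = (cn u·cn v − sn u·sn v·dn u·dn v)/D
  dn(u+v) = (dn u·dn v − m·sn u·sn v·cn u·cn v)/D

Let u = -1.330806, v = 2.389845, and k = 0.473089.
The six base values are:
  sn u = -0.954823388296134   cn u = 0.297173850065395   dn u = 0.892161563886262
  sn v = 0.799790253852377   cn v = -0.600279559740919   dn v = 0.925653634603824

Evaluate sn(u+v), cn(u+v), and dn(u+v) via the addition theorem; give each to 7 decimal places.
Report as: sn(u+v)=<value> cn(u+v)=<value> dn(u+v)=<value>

sn(u+v)=0.8540695 cn(u+v)=0.5201589 dn(u+v)=0.9147365

m = k² = 0.223813201921
D = 1 − m·sn²u·sn²v = 0.8694779120770149
sn(u+v) = (sn u·cn v·dn v + sn v·cn u·dn u)/D = 0.742594588830325/0.8694779120770149 = 0.8540695266845938
cn(u+v) = (cn u·cn v − sn u·sn v·dn u·dn v)/D = 0.4522666428443798/0.8694779120770149 = 0.5201588637990839
dn(u+v) = (dn u·dn v − m·sn u·sn v·cn u·cn v)/D = 0.7953431855153736/0.8694779120770149 = 0.9147365039043398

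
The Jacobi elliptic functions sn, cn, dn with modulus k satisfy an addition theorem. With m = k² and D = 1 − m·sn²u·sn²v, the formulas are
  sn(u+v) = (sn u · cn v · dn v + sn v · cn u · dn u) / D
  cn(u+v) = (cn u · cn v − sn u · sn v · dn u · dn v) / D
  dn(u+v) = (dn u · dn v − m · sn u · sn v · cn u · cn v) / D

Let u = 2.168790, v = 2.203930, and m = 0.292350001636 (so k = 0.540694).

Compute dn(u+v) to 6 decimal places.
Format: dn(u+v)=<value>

dn(u+v)=0.902937

sn u = 0.9248031680189517, cn u = -0.3804459231245758, dn u = 0.8660048929476076
sn v = 0.9127728023873239, cn v = -0.4084676379127132, dn v = 0.8697283320369119
m = k² = 0.292350001636
D = 1 − m·sn²u·sn²v = 0.7916818546773425
dn(u+v) = (dn u·dn v − m·sn u·sn v·cn u·cn v)/D = 0.7148389627632975/0.7916818546773425 = 0.9029371565609987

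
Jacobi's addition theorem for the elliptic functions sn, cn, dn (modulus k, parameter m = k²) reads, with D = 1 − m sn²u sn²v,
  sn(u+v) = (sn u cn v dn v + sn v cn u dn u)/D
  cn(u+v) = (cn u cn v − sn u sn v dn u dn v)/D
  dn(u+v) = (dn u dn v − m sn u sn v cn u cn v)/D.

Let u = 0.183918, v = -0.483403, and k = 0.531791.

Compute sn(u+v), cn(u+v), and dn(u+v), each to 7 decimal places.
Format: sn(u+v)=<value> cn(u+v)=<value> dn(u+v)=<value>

sn(u+v)=-0.2938411 cn(u+v)=0.9558543 dn(u+v)=0.9877156

sn u = 0.1825966770266652, cn u = 0.9831879034746205, dn u = 0.9952743114627819
sn v = -0.4603022941818537, cn v = 0.8877622418029065, dn v = 0.9695774807208163
m = k² = 0.282801667681
D = 1 − m·sn²u·sn²v = 0.9980021909107772
sn(u+v) = (sn u·cn v·dn v + sn v·cn u·dn u)/D = -0.2932541018609487/0.9980021909107772 = -0.2938411403619514
cn(u+v) = (cn u·cn v − sn u·sn v·dn u·dn v)/D = 0.9539446550007185/0.9980021909107772 = 0.9558542693479943
dn(u+v) = (dn u·dn v − m·sn u·sn v·cn u·cn v)/D = 0.9857423619902385/0.9980021909107772 = 0.9877156292519254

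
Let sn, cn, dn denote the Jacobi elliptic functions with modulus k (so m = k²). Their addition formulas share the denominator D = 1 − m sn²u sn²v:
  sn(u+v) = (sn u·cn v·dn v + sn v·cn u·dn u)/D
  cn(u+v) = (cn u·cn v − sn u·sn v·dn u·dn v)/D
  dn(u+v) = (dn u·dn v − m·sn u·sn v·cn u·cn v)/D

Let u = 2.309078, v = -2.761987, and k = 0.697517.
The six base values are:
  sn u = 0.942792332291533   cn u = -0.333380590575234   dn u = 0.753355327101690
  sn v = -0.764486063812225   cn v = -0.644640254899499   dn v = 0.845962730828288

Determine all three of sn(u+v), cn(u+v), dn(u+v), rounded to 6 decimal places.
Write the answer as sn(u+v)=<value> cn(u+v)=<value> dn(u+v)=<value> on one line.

sn(u+v)=-0.431097 cn(u+v)=0.902305 dn(u+v)=0.953719

m = k² = 0.486529965289
D = 1 − m·sn²u·sn²v = 0.7472560184516701
sn(u+v) = (sn u·cn v·dn v + sn v·cn u·dn u)/D = -0.3221401412523065/0.7472560184516701 = -0.4310974194892234
cn(u+v) = (cn u·cn v − sn u·sn v·dn u·dn v)/D = 0.6742531323666111/0.7472560184516701 = 0.9023053889397606
dn(u+v) = (dn u·dn v − m·sn u·sn v·cn u·cn v)/D = 0.7126726210795438/0.7472560184516701 = 0.9537194796452977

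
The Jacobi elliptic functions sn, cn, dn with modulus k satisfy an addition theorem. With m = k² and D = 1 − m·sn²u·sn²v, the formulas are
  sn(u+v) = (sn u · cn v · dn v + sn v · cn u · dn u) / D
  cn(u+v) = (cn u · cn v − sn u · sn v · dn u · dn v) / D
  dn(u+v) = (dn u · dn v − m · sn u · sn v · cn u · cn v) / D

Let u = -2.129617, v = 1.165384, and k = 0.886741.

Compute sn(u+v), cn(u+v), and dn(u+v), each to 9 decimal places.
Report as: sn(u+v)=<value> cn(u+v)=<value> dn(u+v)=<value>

sn u = -0.9989806329505005, cn u = 0.04514083505892797, dn u = 0.4639963987506455
sn v = 0.8459883474546839, cn v = 0.533201384066933, dn v = 0.6612421193556251
m = k² = 0.786309601081
D = 1 − m·sn²u·sn²v = 0.4383878713185808
sn(u+v) = (sn u·cn v·dn v + sn v·cn u·dn u)/D = -0.334496427324904/0.4383878713185808 = -0.7630147848725999
cn(u+v) = (cn u·cn v − sn u·sn v·dn u·dn v)/D = 0.2833656045219882/0.4383878713185808 = 0.6463810316414152
dn(u+v) = (dn u·dn v − m·sn u·sn v·cn u·cn v)/D = 0.3228086542223843/0.4383878713185808 = 0.7363539808969669

sn(u+v)=-0.763014785 cn(u+v)=0.646381032 dn(u+v)=0.736353981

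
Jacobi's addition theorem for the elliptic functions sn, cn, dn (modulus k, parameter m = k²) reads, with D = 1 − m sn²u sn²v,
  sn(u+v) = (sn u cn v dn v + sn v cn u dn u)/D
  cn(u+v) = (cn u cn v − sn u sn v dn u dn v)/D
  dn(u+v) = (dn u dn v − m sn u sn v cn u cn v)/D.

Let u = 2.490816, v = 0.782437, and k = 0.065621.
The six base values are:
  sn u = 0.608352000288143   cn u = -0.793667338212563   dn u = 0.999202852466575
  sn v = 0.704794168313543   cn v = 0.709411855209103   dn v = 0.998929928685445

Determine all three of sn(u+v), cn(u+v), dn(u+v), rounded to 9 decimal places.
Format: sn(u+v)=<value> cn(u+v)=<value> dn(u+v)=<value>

sn(u+v)=-0.127917164 cn(u+v)=-0.991784855 dn(u+v)=0.999964769

m = k² = 0.004306115641
D = 1 − m·sn²u·sn²v = 0.9992083737746931
sn(u+v) = (sn u·cn v·dn v + sn v·cn u·dn u)/D = -0.1278159012565737/0.9992083737746931 = -0.1279171638381349
cn(u+v) = (cn u·cn v − sn u·sn v·dn u·dn v)/D = -0.9909997323952396/0.9992083737746931 = -0.9917848552965546
dn(u+v) = (dn u·dn v − m·sn u·sn v·cn u·cn v)/D = 0.9991731709873833/0.9992083737746931 = 0.9999647693231625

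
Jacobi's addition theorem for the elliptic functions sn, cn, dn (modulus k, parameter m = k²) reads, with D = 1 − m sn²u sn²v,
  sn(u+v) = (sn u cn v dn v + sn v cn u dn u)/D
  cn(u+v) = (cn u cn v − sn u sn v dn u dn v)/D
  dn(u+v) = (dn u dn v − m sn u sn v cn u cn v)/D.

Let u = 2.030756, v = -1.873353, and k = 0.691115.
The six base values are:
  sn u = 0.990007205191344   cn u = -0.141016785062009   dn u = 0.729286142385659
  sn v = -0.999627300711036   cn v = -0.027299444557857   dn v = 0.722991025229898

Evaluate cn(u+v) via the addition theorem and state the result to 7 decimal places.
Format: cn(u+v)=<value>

m = k² = 0.477639943225
D = 1 − m·sn²u·sn²v = 0.5322071646228805
cn(u+v) = (cn u·cn v − sn u·sn v·dn u·dn v)/D = 0.5256535929238114/0.5322071646228805 = 0.9876860513448499

cn(u+v)=0.9876861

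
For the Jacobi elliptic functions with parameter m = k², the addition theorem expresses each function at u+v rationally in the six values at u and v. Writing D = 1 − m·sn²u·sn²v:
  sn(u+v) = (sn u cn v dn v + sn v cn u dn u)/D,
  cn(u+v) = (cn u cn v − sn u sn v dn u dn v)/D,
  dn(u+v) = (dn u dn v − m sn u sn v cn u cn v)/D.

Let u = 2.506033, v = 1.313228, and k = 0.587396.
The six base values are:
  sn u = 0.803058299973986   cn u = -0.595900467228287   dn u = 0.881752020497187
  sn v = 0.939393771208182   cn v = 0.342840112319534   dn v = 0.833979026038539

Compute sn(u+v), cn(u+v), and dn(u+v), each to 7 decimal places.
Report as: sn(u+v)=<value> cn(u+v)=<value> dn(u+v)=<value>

m = k² = 0.345034060816
D = 1 − m·sn²u·sn²v = 0.8036407013949737
sn(u+v) = (sn u·cn v·dn v + sn v·cn u·dn u)/D = -0.2639801158652529/0.8036407013949737 = -0.3284802716027592
cn(u+v) = (cn u·cn v − sn u·sn v·dn u·dn v)/D = -0.7590473472494143/0.8036407013949737 = -0.9445108316836698
dn(u+v) = (dn u·dn v − m·sn u·sn v·cn u·cn v)/D = 0.7885394760892686/0.8036407013949737 = 0.9812089839657298

sn(u+v)=-0.3284803 cn(u+v)=-0.9445108 dn(u+v)=0.9812090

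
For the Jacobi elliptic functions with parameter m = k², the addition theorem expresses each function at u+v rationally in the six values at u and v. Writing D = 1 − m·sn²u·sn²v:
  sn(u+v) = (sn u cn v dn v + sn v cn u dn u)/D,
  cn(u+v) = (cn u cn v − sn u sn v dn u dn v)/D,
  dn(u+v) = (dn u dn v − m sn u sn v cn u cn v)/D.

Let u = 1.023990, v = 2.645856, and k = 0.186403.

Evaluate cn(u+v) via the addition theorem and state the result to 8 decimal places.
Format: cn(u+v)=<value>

cn(u+v)=-0.87771327

sn u = 0.8515607832558232, cn u = 0.5242558844884136, dn u = 0.9873214678315022
sn v = 0.4992961864575798, cn v = -0.8664313695780629, dn v = 0.99565953917325
m = k² = 0.034746078409
D = 1 − m·sn²u·sn²v = 0.9937186412397964
cn(u+v) = (cn u·cn v − sn u·sn v·dn u·dn v)/D = -0.8722000402830293/0.9937186412397964 = -0.8777132722345266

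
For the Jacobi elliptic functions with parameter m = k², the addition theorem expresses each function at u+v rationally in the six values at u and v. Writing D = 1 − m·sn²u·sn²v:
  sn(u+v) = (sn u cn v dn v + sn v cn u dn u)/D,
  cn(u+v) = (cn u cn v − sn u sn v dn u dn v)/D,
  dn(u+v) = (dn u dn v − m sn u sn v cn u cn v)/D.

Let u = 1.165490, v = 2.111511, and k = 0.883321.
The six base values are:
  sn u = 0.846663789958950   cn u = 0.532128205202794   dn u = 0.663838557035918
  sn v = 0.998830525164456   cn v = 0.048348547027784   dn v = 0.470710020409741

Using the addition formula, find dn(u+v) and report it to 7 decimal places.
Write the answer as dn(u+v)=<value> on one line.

m = k² = 0.780255989041
D = 1 − m·sn²u·sn²v = 0.4419890823617918
dn(u+v) = (dn u·dn v − m·sn u·sn v·cn u·cn v)/D = 0.2954992948680846/0.4419890823617918 = 0.6685669548421165

dn(u+v)=0.6685670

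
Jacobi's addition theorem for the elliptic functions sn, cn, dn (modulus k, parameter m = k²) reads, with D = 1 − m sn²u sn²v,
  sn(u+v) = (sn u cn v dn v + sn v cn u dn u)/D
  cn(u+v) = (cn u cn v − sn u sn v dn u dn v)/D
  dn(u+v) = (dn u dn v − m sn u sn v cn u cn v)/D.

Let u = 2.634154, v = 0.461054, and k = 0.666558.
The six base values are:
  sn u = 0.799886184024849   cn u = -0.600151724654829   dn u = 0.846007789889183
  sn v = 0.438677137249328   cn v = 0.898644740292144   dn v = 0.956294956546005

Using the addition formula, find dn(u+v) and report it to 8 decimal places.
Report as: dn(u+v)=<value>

m = k² = 0.444299567364
D = 1 − m·sn²u·sn²v = 0.9452955970156387
dn(u+v) = (dn u·dn v − m·sn u·sn v·cn u·cn v)/D = 0.8931140433683567/0.9452955970156387 = 0.9447986917404221

dn(u+v)=0.94479869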